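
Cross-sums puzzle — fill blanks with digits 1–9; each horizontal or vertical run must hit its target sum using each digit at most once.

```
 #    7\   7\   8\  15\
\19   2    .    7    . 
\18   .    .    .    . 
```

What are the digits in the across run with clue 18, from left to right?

5 3 1 9

R2C1 = 7 − 2 = 5 completes the 7 down.
R2C3 = 8 − 7 = 1 completes the 8 down.
No cell is forced outright now. R2C2 can only be 3 or 4 (the digits allowed by both its 18 across and its 7 down). If R2C2 = 4: then R1C2 would have to be in {1,4,6,9} for the 19 across but in {3} for the 7 down — contradiction. So R2C2 = 3.
R1C2 = 7 − 3 = 4 completes the 7 down.
R1C4 = 19 − 13 = 6 completes the 19 across.
R2C4 = 18 − 9 = 9 completes the 18 across.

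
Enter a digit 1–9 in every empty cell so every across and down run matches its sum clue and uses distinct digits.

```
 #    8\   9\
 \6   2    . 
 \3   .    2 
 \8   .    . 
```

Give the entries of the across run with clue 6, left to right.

2, 4

3 in 2 cells must be {1,2}.
R1C2 = 6 − 2 = 4 completes the 6 across.
R2C1 = 3 − 2 = 1 completes the 3 across.
R3C1 = 8 − 3 = 5 completes the 8 down.
R3C2 = 8 − 5 = 3 completes the 8 across.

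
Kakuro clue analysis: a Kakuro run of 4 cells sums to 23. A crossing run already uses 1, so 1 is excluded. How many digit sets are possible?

7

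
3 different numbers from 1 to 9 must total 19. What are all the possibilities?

{2,8,9}; {3,7,9}; {4,6,9}; {4,7,8}; {5,6,8}

3 distinct digits from 1–9 sum between 6 and 24.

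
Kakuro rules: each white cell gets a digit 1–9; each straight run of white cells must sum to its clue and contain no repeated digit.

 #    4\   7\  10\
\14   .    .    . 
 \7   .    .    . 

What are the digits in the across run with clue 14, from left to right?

7 in 3 cells must be {1,2,4}; 4 in 2 cells must be {1,3}.
The 7 across and the 4 down share only 1, so R2C1 = 1.
R1C1 = 4 − 1 = 3 completes the 4 down.
Nothing is forced directly, so branch on R2C2, whose candidates are 2 or 4. If R2C2 = 4: then R1C2 would have to be in {2,4,5,6,7,9} for the 14 across but in {3} for the 7 down — contradiction. So R2C2 = 2.
R1C2 = 7 − 2 = 5 completes the 7 down.
R1C3 = 14 − 8 = 6 completes the 14 across.
R2C3 = 7 − 3 = 4 completes the 7 across.

3 5 6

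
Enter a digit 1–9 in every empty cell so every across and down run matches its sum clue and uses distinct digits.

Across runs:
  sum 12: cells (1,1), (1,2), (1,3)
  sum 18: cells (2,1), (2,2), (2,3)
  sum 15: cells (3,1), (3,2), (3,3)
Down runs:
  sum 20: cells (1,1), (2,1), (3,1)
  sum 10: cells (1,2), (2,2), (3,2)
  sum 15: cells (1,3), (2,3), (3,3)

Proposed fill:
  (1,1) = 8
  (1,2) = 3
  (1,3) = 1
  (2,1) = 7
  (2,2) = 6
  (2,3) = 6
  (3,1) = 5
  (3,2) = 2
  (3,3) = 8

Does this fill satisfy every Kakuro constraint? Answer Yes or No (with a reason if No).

No — the across run (2,1)–(2,3) sums to 19, not 18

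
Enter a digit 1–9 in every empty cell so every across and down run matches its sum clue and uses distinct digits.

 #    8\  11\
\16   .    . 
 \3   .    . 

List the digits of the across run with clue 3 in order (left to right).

1 2

16 in 2 cells must be {7,9}; 3 in 2 cells must be {1,2}.
The 16 across and the 8 down share only 7, so R1C1 = 7.
R1C2 = 16 − 7 = 9 completes the 16 across.
R2C1 = 8 − 7 = 1 completes the 8 down.
R2C2 = 3 − 1 = 2 completes the 3 across.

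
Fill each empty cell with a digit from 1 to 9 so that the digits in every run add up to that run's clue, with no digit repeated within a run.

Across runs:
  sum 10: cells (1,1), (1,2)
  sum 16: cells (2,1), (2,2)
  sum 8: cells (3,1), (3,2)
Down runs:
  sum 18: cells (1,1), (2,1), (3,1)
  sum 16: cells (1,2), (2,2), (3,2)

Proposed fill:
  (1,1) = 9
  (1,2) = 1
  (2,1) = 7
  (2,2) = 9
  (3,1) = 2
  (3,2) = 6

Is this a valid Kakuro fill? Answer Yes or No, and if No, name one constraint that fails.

Across: 9+1=10; 7+9=16; 2+6=8. Down: 9+7+2=18; 1+9+6=16. No digit repeats within any run.

Yes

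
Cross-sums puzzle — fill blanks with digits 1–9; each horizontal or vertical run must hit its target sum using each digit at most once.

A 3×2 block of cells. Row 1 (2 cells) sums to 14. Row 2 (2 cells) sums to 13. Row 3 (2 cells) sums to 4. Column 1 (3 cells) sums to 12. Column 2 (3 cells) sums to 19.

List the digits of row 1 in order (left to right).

4 in 2 cells must be {1,3}.
The 4 across and the 19 down share only 3, so (3,2) = 3.
Given what's placed, (1,2) must be 9 to fit the 14 across and 19 down.
(2,2) = 19 − 12 = 7 completes the 19 down.
(3,1) = 4 − 3 = 1 completes the 4 across.
(1,1) = 14 − 9 = 5 completes the 14 across.
(2,1) = 13 − 7 = 6 completes the 13 across.

5 9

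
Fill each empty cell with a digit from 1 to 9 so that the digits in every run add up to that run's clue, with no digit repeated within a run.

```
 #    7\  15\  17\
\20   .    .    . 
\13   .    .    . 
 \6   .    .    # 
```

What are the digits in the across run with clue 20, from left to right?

4, 7, 9

7 in 3 cells must be {1,2,4}; 17 in 2 cells must be {8,9}.
Only 4 fits R1C1 under both its across sum 20 and down sum 7.
Given what's placed, R1C3 must be 9 to fit the 20 across and 17 down.
R2C3 = 17 − 9 = 8 completes the 17 down.
R1C2 = 20 − 13 = 7 completes the 20 across.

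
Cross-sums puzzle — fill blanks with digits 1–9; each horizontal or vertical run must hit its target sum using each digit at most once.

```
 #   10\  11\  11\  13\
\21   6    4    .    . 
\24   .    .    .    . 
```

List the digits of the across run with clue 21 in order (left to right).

R2C1 = 10 − 6 = 4 completes the 10 down.
R2C2 = 11 − 4 = 7 completes the 11 down.
Nothing is forced directly, so branch on R2C3, whose candidates are 5 or 8. If R2C3 = 5: then R1C3 would have to be in {2,3,8,9} for the 21 across but in {6} for the 11 down — contradiction. So R2C3 = 8.
R1C3 = 11 − 8 = 3 completes the 11 down.
R1C4 = 21 − 13 = 8 completes the 21 across.
R2C4 = 24 − 19 = 5 completes the 24 across.

6, 4, 3, 8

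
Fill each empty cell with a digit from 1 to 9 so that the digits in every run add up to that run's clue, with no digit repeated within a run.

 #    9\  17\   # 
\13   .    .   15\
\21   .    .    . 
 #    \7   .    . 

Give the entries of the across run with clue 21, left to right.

The 7 across and the 15 down share only 6, so R3C3 = 6.
R2C3 = 15 − 6 = 9 completes the 15 down.
R3C2 = 7 − 6 = 1 completes the 7 across.
R2C2 = 7: the only remaining digit allowed by both the 21 across and the 17 down.
R1C2 = 17 − 8 = 9 completes the 17 down.
R2C1 = 21 − 16 = 5 completes the 21 across.
R1C1 = 13 − 9 = 4 completes the 13 across.

5, 7, 9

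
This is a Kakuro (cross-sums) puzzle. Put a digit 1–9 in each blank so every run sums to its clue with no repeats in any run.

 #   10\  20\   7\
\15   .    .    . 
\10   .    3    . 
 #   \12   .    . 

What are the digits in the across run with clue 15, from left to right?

4 9 2

7 in 3 cells must be {1,2,4}.
Only 4 fits R3C3 under both its across sum 12 and down sum 7.
R3C2 = 12 − 4 = 8 completes the 12 across.
R1C2 = 20 − 11 = 9 completes the 20 down.
Nothing is forced directly, so branch on R1C3, whose candidates are 1 or 2. If R1C3 = 1: then R1C1 would have to be in {5} for the 15 across but in {1,2,3,4,6,7,8,9} for the 10 down — contradiction. So R1C3 = 2.
R1C1 = 15 − 11 = 4 completes the 15 across.
R2C1 = 10 − 4 = 6 completes the 10 down.
R2C3 = 10 − 9 = 1 completes the 10 across.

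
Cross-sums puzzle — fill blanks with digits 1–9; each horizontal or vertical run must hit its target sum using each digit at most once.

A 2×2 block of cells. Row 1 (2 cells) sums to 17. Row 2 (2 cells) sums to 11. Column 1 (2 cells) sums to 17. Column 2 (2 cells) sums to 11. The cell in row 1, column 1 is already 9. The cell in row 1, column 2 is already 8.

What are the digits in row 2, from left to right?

8 3

17 in 2 cells must be {8,9}.
(2,1) = 17 − 9 = 8 completes the 17 down.
(2,2) = 11 − 8 = 3 completes the 11 across.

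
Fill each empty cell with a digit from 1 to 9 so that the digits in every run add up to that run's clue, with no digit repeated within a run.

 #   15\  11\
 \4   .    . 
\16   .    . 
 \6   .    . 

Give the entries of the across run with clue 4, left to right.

1 3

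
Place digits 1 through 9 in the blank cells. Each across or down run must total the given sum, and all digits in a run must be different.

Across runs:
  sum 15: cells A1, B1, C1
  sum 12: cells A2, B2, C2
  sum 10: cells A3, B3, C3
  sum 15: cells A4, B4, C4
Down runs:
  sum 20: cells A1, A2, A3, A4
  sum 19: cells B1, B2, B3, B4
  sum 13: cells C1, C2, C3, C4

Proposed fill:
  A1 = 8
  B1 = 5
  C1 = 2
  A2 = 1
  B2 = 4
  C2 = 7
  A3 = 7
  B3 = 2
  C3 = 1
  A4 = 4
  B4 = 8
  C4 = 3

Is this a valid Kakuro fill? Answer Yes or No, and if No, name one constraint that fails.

Yes

Across: 8+5+2=15; 1+4+7=12; 7+2+1=10; 4+8+3=15. Down: 8+1+7+4=20; 5+4+2+8=19; 2+7+1+3=13. No digit repeats within any run.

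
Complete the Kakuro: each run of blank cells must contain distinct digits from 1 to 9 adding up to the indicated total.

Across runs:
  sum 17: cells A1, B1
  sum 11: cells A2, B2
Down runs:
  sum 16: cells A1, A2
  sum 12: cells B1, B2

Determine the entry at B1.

17 in 2 cells must be {8,9}; 16 in 2 cells must be {7,9}.
The 17 across and the 16 down share only 9, so A1 = 9.
B1 = 17 − 9 = 8 completes the 17 across.
A2 = 16 − 9 = 7 completes the 16 down.
B2 = 11 − 7 = 4 completes the 11 across.

8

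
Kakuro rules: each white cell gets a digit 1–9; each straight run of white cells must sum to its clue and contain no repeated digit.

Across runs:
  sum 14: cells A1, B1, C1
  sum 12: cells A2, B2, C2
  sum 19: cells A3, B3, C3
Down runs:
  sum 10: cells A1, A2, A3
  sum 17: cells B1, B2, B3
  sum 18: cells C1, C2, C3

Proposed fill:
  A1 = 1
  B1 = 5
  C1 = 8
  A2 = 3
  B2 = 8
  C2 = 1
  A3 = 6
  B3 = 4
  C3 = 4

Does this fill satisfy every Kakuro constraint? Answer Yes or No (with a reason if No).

No — the down run C1–C3 sums to 13, not 18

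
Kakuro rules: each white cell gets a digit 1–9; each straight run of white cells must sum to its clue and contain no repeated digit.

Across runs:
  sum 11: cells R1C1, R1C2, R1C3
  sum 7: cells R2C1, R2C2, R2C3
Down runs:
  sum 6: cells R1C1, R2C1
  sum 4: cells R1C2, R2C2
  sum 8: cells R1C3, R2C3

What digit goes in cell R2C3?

7 in 3 cells must be {1,2,4}; 4 in 2 cells must be {1,3}.
The 7 across and the 4 down share only 1, so R2C2 = 1.
Given what's placed, R2C3 must be 2 to fit the 7 across and 8 down.
R1C2 = 4 − 1 = 3 completes the 4 down.
R1C3 = 8 − 2 = 6 completes the 8 down.
R2C1 = 7 − 3 = 4 completes the 7 across.
R1C1 = 11 − 9 = 2 completes the 11 across.

2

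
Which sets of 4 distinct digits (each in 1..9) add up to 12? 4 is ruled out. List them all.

4 distinct digits from 1–9 sum between 10 and 30.
Dropping sets that contain 4.
Only one set works: {1,2,3,6}.

{1,2,3,6}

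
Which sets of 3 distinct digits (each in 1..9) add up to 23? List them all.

3 distinct digits from 1–9 sum between 6 and 24.
Only one set works: {6,8,9}.

{6,8,9}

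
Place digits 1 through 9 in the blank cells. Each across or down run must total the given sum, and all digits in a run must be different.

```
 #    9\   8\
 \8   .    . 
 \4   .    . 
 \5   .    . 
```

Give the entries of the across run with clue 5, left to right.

4 in 2 cells must be {1,3}.
Nothing is forced directly, so branch on R2C1, whose candidates are 1 or 3. If R2C1 = 1: that forces R2C2 = 3, R1C2 = 1, R3C2 = 4, after which R1C1 would have to be in {7} for the 8 across but in {2,3,5,6} for the 9 down — contradiction. So R2C1 = 3.
R2C2 = 4 − 3 = 1 completes the 4 across.
Nothing is forced directly, so branch on R1C1, whose candidates are 1 or 2 or 5. If R1C1 = 1: then R1C2 would have to be in {7} for the 8 across but in {2,3,4,5} for the 8 down — contradiction. If R1C1 = 2: then R1C2 would have to be in {6} for the 8 across but in {2,3,4,5} for the 8 down — contradiction. So R1C1 = 5.
R1C2 = 8 − 5 = 3 completes the 8 across.
R3C1 = 9 − 8 = 1 completes the 9 down.
R3C2 = 5 − 1 = 4 completes the 5 across.

1, 4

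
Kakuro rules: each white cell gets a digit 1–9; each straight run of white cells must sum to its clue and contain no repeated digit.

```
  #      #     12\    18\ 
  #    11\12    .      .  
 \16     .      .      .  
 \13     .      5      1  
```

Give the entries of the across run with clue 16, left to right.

4, 3, 9

R3C1 = 13 − 6 = 7 completes the 13 across.
R2C1 = 11 − 7 = 4 completes the 11 down.
Given what's placed, R2C2 must be 3 to fit the 16 across and 12 down.
R2C3 = 16 − 7 = 9 completes the 16 across.
R1C2 = 12 − 8 = 4 completes the 12 down.
R1C3 = 12 − 4 = 8 completes the 12 across.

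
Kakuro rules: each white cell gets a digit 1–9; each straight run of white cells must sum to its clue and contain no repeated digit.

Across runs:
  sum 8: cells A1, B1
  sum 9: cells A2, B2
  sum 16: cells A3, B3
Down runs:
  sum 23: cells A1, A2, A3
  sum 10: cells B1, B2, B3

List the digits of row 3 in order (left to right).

16 in 2 cells must be {7,9}; 23 in 3 cells must be {6,8,9}.
The 8 across and the 23 down share only 6, so A1 = 6.
B1 = 8 − 6 = 2 completes the 8 across.
Given what's placed, A2 must be 8 to fit the 9 across and 23 down.
B2 = 9 − 8 = 1 completes the 9 across.
A3 = 23 − 14 = 9 completes the 23 down.
B3 = 16 − 9 = 7 completes the 16 across.

9 7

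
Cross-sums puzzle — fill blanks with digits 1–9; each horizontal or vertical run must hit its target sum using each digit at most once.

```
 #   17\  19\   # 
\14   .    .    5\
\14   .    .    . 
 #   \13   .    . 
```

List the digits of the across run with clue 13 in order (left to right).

9 4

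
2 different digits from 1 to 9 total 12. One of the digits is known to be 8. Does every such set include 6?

The only way to make 12 from 2 distinct digits under that restriction is {4,8}, which does not contain 6.

No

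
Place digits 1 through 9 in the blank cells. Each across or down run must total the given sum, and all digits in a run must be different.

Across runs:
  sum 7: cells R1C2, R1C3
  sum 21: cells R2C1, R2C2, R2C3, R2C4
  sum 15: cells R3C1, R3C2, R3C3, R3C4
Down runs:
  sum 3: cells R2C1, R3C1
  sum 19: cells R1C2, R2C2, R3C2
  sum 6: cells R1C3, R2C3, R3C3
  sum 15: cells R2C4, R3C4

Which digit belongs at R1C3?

3 in 2 cells must be {1,2}; 6 in 3 cells must be {1,2,3}.
Nothing is forced directly, so branch on R2C1, whose candidates are 1 or 2. If R2C1 = 1: that forces R2C3 = 3, R3C1 = 2, R3C3 = 1, R1C3 = 2, R1C2 = 5 (and 2 more), after which R3C2 would have to be in {3,4,5,7,8,9} for the 15 across but in {6} for the 19 down — contradiction. So R2C1 = 2.
Given what's placed, R2C3 must be 3 to fit the 21 across and 6 down.
R3C1 = 3 − 2 = 1 completes the 3 down.
R3C3 = 2: the only remaining digit allowed by both the 15 across and the 6 down.
R1C3 = 6 − 5 = 1 completes the 6 down.

1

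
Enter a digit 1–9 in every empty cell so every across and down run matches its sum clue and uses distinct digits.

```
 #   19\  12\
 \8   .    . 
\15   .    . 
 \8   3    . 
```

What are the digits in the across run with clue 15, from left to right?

9 6

Given what's placed, R1C1 must be 7 to fit the 8 across and 19 down.
R1C2 = 8 − 7 = 1 completes the 8 across.
R2C1 = 19 − 10 = 9 completes the 19 down.
R2C2 = 15 − 9 = 6 completes the 15 across.
R3C2 = 8 − 3 = 5 completes the 8 across.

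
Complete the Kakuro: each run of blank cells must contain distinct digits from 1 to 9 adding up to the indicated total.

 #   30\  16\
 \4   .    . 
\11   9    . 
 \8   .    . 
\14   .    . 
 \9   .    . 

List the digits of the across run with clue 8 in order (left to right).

7 1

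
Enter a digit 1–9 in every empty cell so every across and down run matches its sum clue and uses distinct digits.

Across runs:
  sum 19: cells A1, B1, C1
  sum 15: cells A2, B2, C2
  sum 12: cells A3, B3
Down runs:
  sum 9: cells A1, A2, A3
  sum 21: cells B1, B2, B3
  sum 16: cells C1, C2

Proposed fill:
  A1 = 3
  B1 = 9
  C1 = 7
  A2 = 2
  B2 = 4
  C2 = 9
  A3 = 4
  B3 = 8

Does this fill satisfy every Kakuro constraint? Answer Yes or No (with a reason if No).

Yes

Across: 3+9+7=19; 2+4+9=15; 4+8=12. Down: 3+2+4=9; 9+4+8=21; 7+9=16. No digit repeats within any run.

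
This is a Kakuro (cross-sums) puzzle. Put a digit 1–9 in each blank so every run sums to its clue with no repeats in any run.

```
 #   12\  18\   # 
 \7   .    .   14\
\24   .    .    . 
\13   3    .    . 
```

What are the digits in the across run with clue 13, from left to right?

24 in 3 cells must be {7,8,9}.
No cell is forced outright now. R2C3 can only be 8 or 9 (the digits allowed by both its 24 across and its 14 down). If R2C3 = 9: then R3C3 would have to be in {1,2,4,6,8,9} for the 13 across but in {5} for the 14 down — contradiction. So R2C3 = 8.
Given what's placed, R2C1 must be 7 to fit the 24 across and 12 down.
R2C2 = 24 − 15 = 9 completes the 24 across.
R3C3 = 14 − 8 = 6 completes the 14 down.
R1C1 = 12 − 10 = 2 completes the 12 down.
R1C2 = 7 − 2 = 5 completes the 7 across.
R3C2 = 13 − 9 = 4 completes the 13 across.

3 4 6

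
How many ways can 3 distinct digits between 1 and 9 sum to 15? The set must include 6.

3

3 distinct digits from 1–9 sum between 6 and 24.
Keeping only sets containing 6.
Enumerating: {1,6,8}, {2,6,7}, {4,5,6}.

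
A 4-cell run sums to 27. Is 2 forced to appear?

No

Counterexample: {3,7,8,9} sums to 27 without using 2.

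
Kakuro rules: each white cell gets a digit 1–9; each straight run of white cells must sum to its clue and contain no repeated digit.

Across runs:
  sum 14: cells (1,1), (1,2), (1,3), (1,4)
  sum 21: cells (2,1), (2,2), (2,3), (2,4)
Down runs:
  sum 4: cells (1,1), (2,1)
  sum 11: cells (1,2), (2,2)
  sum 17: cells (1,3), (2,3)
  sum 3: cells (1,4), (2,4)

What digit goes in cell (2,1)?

4 in 2 cells must be {1,3}; 17 in 2 cells must be {8,9}; 3 in 2 cells must be {1,2}.
Only 8 fits (1,3) under both its across sum 14 and down sum 17.
(2,3) = 17 − 8 = 9 completes the 17 down.
Nothing is forced directly, so branch on (1,2), whose candidates are 2 or 3. If (1,2) = 2: that forces (1,4) = 1, after which (2,2) would have to be in {1,2,3,4,5,6,7,8} for the 21 across but in {9} for the 11 down — contradiction. So (1,2) = 3.
(1,1) = 1: the only remaining digit allowed by both the 14 across and the 4 down.
(1,4) = 14 − 12 = 2 completes the 14 across.
(2,1) = 4 − 1 = 3 completes the 4 down.

3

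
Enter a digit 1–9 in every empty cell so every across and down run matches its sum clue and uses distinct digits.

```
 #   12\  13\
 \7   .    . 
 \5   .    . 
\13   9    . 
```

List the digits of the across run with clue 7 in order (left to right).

1 6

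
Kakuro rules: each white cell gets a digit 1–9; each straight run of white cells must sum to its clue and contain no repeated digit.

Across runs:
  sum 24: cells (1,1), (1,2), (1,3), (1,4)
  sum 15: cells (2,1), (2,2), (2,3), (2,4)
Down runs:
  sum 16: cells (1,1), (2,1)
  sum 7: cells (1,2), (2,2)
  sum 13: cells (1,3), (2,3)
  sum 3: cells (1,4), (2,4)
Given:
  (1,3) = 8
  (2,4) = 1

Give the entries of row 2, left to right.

16 in 2 cells must be {7,9}; 3 in 2 cells must be {1,2}.
(1,4) = 3 − 1 = 2 completes the 3 down.
(2,3) = 13 − 8 = 5 completes the 13 down.
(1,1) = 9: the only remaining digit allowed by both the 24 across and the 16 down.
(1,2) = 24 − 19 = 5 completes the 24 across.
(2,1) = 16 − 9 = 7 completes the 16 down.
(2,2) = 15 − 13 = 2 completes the 15 across.

7, 2, 5, 1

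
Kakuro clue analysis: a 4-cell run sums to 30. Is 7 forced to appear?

Yes

The only way to make 30 from 4 distinct digits is {6,7,8,9}, which contains 7.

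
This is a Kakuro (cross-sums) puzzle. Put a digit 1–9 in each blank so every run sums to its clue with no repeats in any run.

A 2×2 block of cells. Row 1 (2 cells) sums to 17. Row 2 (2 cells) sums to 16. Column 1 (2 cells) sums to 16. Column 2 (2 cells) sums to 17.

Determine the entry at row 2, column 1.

7

17 in 2 cells must be {8,9}; 16 in 2 cells must be {7,9}.
The 17 across and the 16 down share only 9, so (1,1) = 9.
(1,2) = 17 − 9 = 8 completes the 17 across.
(2,1) = 16 − 9 = 7 completes the 16 down.
(2,2) = 16 − 7 = 9 completes the 16 across.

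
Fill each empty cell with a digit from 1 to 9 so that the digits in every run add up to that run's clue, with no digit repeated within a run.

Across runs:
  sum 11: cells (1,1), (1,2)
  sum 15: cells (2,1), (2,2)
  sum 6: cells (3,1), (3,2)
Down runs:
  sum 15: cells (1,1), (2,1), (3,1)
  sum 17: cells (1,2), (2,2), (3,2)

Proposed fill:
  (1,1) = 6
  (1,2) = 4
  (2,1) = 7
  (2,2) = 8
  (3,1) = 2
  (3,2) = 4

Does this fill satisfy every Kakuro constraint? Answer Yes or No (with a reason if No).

No — the down run (1,2)–(3,2) sums to 16, not 17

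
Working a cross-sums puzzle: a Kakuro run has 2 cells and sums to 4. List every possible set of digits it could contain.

2 distinct digits from 1–9 sum between 3 and 17.
Only one set works: {1,3}.

{1,3}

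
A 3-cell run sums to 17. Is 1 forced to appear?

Counterexample: {2,6,9} sums to 17 without using 1.

No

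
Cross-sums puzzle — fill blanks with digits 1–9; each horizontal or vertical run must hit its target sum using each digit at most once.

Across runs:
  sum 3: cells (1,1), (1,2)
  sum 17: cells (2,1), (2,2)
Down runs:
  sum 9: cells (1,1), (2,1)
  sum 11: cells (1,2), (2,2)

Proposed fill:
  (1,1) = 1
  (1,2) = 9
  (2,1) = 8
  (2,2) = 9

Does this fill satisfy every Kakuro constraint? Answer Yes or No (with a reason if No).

No — the across run (1,1)–(1,2) sums to 10, not 3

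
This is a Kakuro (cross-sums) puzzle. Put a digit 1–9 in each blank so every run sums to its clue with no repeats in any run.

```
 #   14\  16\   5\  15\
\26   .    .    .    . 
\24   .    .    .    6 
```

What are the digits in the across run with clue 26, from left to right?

6 7 4 9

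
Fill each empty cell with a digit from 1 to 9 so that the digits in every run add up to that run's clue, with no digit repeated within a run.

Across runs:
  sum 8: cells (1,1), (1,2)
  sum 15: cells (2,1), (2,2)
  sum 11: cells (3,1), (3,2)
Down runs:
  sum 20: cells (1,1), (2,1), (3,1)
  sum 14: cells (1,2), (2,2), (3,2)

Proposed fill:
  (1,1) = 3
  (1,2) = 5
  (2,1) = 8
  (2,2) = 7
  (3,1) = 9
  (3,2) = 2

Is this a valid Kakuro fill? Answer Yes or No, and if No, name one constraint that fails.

Yes

Across: 3+5=8; 8+7=15; 9+2=11. Down: 3+8+9=20; 5+7+2=14. No digit repeats within any run.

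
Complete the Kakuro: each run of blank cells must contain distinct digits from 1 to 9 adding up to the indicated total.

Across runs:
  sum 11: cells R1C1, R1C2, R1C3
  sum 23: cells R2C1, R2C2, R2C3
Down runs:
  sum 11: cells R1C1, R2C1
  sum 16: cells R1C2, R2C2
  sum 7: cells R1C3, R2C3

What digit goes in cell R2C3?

23 in 3 cells must be {6,8,9}; 16 in 2 cells must be {7,9}.
The 11 across and the 16 down share only 7, so R1C2 = 7.
R2C2 = 16 − 7 = 9 completes the 16 down.
Given what's placed, R2C3 must be 6 to fit the 23 across and 7 down.
R1C1 = 3: the only remaining digit allowed by both the 11 across and the 11 down.
R1C3 = 11 − 10 = 1 completes the 11 across.
R2C1 = 23 − 15 = 8 completes the 23 across.

6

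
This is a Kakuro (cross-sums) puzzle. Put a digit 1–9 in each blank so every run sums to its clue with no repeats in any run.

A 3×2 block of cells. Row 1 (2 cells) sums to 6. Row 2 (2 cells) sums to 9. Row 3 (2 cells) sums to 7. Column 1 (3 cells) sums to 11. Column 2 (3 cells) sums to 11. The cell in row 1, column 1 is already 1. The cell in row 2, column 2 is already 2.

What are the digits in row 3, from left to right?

(1,2) = 6 − 1 = 5 completes the 6 across.
(2,1) = 9 − 2 = 7 completes the 9 across.
(3,1) = 11 − 8 = 3 completes the 11 down.
(3,2) = 7 − 3 = 4 completes the 7 across.

3 4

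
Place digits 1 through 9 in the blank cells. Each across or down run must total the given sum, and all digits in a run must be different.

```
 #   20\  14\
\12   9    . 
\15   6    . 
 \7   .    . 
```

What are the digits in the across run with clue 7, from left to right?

5 2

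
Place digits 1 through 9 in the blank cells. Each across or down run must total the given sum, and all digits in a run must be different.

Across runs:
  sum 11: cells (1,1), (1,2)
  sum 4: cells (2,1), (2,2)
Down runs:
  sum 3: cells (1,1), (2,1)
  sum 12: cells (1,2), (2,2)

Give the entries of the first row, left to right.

2 9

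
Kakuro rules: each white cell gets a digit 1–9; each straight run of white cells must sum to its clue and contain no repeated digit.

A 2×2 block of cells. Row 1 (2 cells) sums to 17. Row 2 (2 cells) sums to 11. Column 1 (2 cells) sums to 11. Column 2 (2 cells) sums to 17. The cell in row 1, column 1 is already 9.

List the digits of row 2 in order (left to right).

17 in 2 cells must be {8,9}.
(1,2) = 17 − 9 = 8 completes the 17 across.
(2,1) = 11 − 9 = 2 completes the 11 down.
(2,2) = 11 − 2 = 9 completes the 11 across.

2, 9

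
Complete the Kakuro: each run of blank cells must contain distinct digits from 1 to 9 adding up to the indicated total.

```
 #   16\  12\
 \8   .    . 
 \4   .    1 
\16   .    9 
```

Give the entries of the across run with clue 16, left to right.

4 in 2 cells must be {1,3}; 16 in 2 cells must be {7,9}.
R1C2 = 12 − 10 = 2 completes the 12 down.
R2C1 = 4 − 1 = 3 completes the 4 across.
R3C1 = 16 − 9 = 7 completes the 16 across.
R1C1 = 8 − 2 = 6 completes the 8 across.

7 9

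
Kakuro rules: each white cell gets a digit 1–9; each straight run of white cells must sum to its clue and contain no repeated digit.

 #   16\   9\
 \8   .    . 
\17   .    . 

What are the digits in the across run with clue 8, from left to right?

7 1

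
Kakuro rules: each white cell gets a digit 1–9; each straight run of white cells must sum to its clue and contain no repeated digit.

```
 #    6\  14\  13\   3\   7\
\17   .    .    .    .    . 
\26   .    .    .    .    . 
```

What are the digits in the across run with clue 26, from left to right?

5 9 7 1 4

3 in 2 cells must be {1,2}.
Nothing is forced directly, so branch on R1C2, whose candidates are 5 or 6. If R1C2 = 6: that forces R1C3 = 5, R2C2 = 8, after which R2C3 would have to be in {1,2,3,4,5,6,7,9} for the 26 across but in {8} for the 13 down — contradiction. So R1C2 = 5.
Given what's placed, R1C3 must be 6 to fit the 17 across and 13 down.
R2C2 = 14 − 5 = 9 completes the 14 down.
R2C3 = 13 − 6 = 7 completes the 13 down.
No cell is forced outright now. R1C1 can only be 1 or 2 (the digits allowed by both its 17 across and its 6 down). If R1C1 = 2: that forces R1C4 = 1, R1C5 = 3, R2C1 = 4, after which R2C4 would have to be in {1,5} for the 26 across but in {2} for the 3 down — contradiction. So R1C1 = 1.
Given what's placed, R1C4 must be 2 to fit the 17 across and 3 down.
R1C5 = 17 − 14 = 3 completes the 17 across.
R2C1 = 6 − 1 = 5 completes the 6 down.
R2C4 = 3 − 2 = 1 completes the 3 down.
R2C5 = 26 − 22 = 4 completes the 26 across.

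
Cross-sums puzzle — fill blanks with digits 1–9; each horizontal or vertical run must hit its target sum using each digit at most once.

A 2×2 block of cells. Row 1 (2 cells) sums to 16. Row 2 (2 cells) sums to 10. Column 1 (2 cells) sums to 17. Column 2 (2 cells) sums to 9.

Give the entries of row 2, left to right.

8 2

16 in 2 cells must be {7,9}; 17 in 2 cells must be {8,9}.
The 16 across and the 17 down share only 9, so (1,1) = 9.
(1,2) = 16 − 9 = 7 completes the 16 across.
(2,1) = 17 − 9 = 8 completes the 17 down.
(2,2) = 10 − 8 = 2 completes the 10 across.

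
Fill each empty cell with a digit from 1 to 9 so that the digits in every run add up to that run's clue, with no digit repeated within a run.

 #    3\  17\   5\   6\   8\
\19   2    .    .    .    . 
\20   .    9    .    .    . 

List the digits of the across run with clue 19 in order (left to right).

2, 8, 3, 1, 5

3 in 2 cells must be {1,2}; 17 in 2 cells must be {8,9}.
R1C2 = 17 − 9 = 8 completes the 17 down.
R2C1 = 3 − 2 = 1 completes the 3 down.
Nothing is forced directly, so branch on R1C4, whose candidates are 1 or 5. If R1C4 = 5: then R2C4 would have to be in {2,3,5} for the 20 across but in {1} for the 6 down — contradiction. So R1C4 = 1.
Given what's placed, R1C3 must be 3 to fit the 19 across and 5 down.
R1C5 = 19 − 14 = 5 completes the 19 across.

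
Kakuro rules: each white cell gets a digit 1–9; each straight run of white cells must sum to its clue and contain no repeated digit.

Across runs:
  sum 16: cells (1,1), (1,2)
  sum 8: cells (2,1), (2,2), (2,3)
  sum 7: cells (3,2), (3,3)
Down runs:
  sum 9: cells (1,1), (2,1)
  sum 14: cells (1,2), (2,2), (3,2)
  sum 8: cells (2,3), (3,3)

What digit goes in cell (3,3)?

3

16 in 2 cells must be {7,9}.
The 16 across and the 9 down share only 7, so (1,1) = 7.
(1,2) = 16 − 7 = 9 completes the 16 across.
(2,1) = 9 − 7 = 2 completes the 9 down.
(2,2) = 1: the only remaining digit allowed by both the 8 across and the 14 down.
(2,3) = 8 − 3 = 5 completes the 8 across.
(3,2) = 14 − 10 = 4 completes the 14 down.
(3,3) = 7 − 4 = 3 completes the 7 across.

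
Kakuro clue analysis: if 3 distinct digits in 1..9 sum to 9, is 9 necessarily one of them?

No

Counterexample: {1,2,6} sums to 9 without using 9.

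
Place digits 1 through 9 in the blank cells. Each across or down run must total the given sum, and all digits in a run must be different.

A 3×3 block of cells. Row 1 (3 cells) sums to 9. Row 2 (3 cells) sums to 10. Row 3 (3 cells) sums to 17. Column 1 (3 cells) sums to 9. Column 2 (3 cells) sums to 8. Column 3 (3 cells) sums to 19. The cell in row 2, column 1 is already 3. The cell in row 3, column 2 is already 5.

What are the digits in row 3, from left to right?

Given what's placed, (3,1) must be 4 to fit the 17 across and 9 down.
(3,3) = 17 − 9 = 8 completes the 17 across.
(1,1) = 9 − 7 = 2 completes the 9 down.
(1,2) = 1: the only remaining digit allowed by both the 9 across and the 8 down.
(1,3) = 9 − 3 = 6 completes the 9 across.
(2,2) = 8 − 6 = 2 completes the 8 down.
(2,3) = 10 − 5 = 5 completes the 10 across.

4 5 8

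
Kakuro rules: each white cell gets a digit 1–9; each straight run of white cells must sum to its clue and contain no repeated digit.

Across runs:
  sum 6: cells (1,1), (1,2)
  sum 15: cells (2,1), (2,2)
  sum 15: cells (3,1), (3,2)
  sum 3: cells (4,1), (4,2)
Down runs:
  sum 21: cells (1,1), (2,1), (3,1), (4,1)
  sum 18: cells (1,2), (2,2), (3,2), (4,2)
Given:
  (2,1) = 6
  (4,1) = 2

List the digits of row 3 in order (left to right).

3 in 2 cells must be {1,2}.
(2,2) = 15 − 6 = 9 completes the 15 across.
(3,2) = 6: the only remaining digit allowed by both the 15 across and the 18 down.
(4,2) = 3 − 2 = 1 completes the 3 across.
(1,2) = 18 − 16 = 2 completes the 18 down.
(3,1) = 15 − 6 = 9 completes the 15 across.
(1,1) = 6 − 2 = 4 completes the 6 across.

9 6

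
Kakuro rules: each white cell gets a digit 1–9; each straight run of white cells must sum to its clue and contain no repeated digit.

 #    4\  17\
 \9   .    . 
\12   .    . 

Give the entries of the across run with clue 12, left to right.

3 9

4 in 2 cells must be {1,3}; 17 in 2 cells must be {8,9}.
The 9 across and the 17 down share only 8, so R1C2 = 8.
The 12 across and the 4 down share only 3, so R2C1 = 3.
R2C2 = 12 − 3 = 9 completes the 12 across.
R1C1 = 9 − 8 = 1 completes the 9 across.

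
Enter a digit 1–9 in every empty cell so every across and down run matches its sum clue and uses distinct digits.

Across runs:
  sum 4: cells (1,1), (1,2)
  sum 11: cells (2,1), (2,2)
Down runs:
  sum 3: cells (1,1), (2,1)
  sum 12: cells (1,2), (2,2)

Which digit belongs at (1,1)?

1

4 in 2 cells must be {1,3}; 3 in 2 cells must be {1,2}.
The 4 across and the 3 down share only 1, so (1,1) = 1.
(1,2) = 4 − 1 = 3 completes the 4 across.
(2,1) = 3 − 1 = 2 completes the 3 down.
(2,2) = 11 − 2 = 9 completes the 11 across.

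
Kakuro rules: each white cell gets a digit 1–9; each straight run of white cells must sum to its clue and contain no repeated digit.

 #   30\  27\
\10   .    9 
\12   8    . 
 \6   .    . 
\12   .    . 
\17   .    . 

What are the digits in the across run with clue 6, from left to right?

5 1

17 in 2 cells must be {8,9}.
R1C1 = 10 − 9 = 1 completes the 10 across.
R2C2 = 12 − 8 = 4 completes the 12 across.
R3C1 = 5: the only remaining digit allowed by both the 6 across and the 30 down.
R3C2 = 6 − 5 = 1 completes the 6 across.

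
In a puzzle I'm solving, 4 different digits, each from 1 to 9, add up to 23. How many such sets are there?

4 distinct digits from 1–9 sum between 10 and 30.

9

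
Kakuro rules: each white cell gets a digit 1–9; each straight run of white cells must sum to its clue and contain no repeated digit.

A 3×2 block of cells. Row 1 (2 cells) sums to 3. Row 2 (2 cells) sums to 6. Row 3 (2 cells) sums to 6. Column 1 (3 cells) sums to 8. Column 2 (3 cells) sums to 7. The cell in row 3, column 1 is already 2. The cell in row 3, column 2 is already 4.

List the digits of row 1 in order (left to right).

1 2

3 in 2 cells must be {1,2}; 7 in 3 cells must be {1,2,4}.
Given what's placed, (1,1) must be 1 to fit the 3 across and 8 down.
(1,2) = 3 − 1 = 2 completes the 3 across.
(2,1) = 8 − 3 = 5 completes the 8 down.
(2,2) = 6 − 5 = 1 completes the 6 across.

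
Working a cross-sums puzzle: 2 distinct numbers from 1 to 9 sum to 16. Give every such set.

{7,9}

2 distinct digits from 1–9 sum between 3 and 17.
Only one set works: {7,9}.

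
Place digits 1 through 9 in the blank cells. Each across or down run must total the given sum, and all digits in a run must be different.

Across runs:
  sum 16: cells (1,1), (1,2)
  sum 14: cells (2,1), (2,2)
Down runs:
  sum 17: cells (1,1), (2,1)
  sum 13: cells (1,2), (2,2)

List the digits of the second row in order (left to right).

16 in 2 cells must be {7,9}; 17 in 2 cells must be {8,9}.
The 16 across and the 17 down share only 9, so (1,1) = 9.
(1,2) = 16 − 9 = 7 completes the 16 across.
(2,1) = 17 − 9 = 8 completes the 17 down.
(2,2) = 14 − 8 = 6 completes the 14 across.

8 6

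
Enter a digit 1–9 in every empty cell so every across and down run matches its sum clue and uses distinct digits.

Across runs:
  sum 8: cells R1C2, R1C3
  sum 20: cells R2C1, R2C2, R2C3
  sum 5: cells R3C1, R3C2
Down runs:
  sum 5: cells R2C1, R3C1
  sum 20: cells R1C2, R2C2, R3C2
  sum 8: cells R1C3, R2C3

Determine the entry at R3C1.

Nothing is forced directly, so branch on R2C1, whose candidates are 3 or 4. If R2C1 = 3: then R2C3 would have to be in {8,9} for the 20 across but in {1,2,3,5,6,7} for the 8 down — contradiction. So R2C1 = 4.
R2C3 = 7: the only remaining digit allowed by both the 20 across and the 8 down.
R3C1 = 5 − 4 = 1 completes the 5 down.
R3C2 = 5 − 1 = 4 completes the 5 across.
R1C2 = 7: the only remaining digit allowed by both the 8 across and the 20 down.
R1C3 = 8 − 7 = 1 completes the 8 across.
R2C2 = 20 − 11 = 9 completes the 20 across.

1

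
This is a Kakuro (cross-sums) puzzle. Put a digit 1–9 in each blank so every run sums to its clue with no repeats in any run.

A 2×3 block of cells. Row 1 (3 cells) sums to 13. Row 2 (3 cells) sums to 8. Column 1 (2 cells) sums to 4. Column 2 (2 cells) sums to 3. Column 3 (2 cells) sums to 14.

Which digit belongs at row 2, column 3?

5

4 in 2 cells must be {1,3}; 3 in 2 cells must be {1,2}.
The 8 across and the 14 down share only 5, so (2,3) = 5.
(1,3) = 14 − 5 = 9 completes the 14 down.
Given what's placed, (2,1) must be 1 to fit the 8 across and 4 down.
(2,2) = 8 − 6 = 2 completes the 8 across.
(1,1) = 4 − 1 = 3 completes the 4 down.
(1,2) = 13 − 12 = 1 completes the 13 across.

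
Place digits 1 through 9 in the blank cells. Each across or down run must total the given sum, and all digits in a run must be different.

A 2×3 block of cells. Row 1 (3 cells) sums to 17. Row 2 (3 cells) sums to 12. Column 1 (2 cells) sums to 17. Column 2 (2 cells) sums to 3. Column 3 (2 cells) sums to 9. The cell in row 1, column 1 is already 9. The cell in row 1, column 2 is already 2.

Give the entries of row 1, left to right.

9 2 6

17 in 2 cells must be {8,9}; 3 in 2 cells must be {1,2}.
(1,3) = 17 − 11 = 6 completes the 17 across.
(2,1) = 17 − 9 = 8 completes the 17 down.
(2,2) = 3 − 2 = 1 completes the 3 down.
(2,3) = 12 − 9 = 3 completes the 12 across.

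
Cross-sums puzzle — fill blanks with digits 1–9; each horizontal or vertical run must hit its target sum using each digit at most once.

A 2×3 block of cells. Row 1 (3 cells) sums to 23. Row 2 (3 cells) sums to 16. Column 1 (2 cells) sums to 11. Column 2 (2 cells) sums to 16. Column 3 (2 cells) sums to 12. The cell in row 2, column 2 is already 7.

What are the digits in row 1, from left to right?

23 in 3 cells must be {6,8,9}; 16 in 2 cells must be {7,9}.
(1,2) = 16 − 7 = 9 completes the 16 down.
(1,3) = 8: the only remaining digit allowed by both the 23 across and the 12 down.
(2,3) = 12 − 8 = 4 completes the 12 down.
(1,1) = 23 − 17 = 6 completes the 23 across.
(2,1) = 16 − 11 = 5 completes the 16 across.

6 9 8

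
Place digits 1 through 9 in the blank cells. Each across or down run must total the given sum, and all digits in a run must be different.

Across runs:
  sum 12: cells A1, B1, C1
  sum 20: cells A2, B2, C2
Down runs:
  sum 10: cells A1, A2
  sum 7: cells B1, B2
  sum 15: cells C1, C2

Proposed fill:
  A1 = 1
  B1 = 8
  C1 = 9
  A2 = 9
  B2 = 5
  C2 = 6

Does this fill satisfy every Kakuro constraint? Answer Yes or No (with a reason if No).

No — the across run A1–C1 sums to 18, not 12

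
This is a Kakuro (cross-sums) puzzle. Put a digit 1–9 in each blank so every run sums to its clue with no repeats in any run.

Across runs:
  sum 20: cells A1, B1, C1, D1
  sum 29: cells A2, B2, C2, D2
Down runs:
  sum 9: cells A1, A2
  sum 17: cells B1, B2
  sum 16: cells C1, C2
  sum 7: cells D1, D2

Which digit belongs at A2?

8

29 in 4 cells must be {5,7,8,9}; 17 in 2 cells must be {8,9}; 16 in 2 cells must be {7,9}.
Only 5 fits D2 under both its across sum 29 and down sum 7.
D1 = 7 − 5 = 2 completes the 7 down.
Nothing is forced directly, so branch on B1, whose candidates are 8 or 9. If B1 = 9: then C1 would have to be in {1,3,4,5,6,8} for the 20 across but in {7,9} for the 16 down — contradiction. So B1 = 8.
B2 = 17 − 8 = 9 completes the 17 down.
C2 = 7: the only remaining digit allowed by both the 29 across and the 16 down.
C1 = 16 − 7 = 9 completes the 16 down.
A2 = 29 − 21 = 8 completes the 29 across.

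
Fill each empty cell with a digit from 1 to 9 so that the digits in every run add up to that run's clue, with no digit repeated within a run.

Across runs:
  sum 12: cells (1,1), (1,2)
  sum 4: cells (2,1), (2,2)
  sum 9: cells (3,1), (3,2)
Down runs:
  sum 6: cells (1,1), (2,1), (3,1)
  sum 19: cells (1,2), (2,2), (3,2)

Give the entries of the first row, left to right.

3, 9

4 in 2 cells must be {1,3}; 6 in 3 cells must be {1,2,3}.
The 12 across and the 6 down share only 3, so (1,1) = 3.
(1,2) = 12 − 3 = 9 completes the 12 across.
Given what's placed, (2,1) must be 1 to fit the 4 across and 6 down.
(2,2) = 4 − 1 = 3 completes the 4 across.
(3,1) = 6 − 4 = 2 completes the 6 down.
(3,2) = 9 − 2 = 7 completes the 9 across.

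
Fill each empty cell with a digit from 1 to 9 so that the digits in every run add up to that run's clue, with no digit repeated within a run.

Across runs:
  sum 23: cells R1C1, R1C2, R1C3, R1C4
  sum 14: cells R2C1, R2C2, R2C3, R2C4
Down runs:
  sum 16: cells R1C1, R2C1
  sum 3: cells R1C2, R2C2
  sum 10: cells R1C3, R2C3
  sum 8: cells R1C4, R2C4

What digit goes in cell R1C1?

16 in 2 cells must be {7,9}; 3 in 2 cells must be {1,2}.
Only 7 fits R2C1 under both its across sum 14 and down sum 16.
R1C1 = 16 − 7 = 9 completes the 16 down.

9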